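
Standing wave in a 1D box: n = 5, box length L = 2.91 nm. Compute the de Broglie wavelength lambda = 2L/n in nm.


lambda = 2L / n
= 2 * 2.91 / 5
= 5.82 / 5
= 1.164 nm

1.164


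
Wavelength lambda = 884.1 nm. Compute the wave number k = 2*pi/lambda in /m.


k = 2 * pi / lambda
= 6.2832 / (884.1e-9)
= 6.2832 / 8.8410e-07
= 7.1069e+06 /m

7.1069e+06


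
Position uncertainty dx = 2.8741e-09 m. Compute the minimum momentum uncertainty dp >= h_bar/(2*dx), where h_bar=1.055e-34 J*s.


dp = h_bar / (2 * dx)
= 1.055e-34 / (2 * 2.8741e-09)
= 1.055e-34 / 5.7482e-09
= 1.8354e-26 kg*m/s

1.8354e-26


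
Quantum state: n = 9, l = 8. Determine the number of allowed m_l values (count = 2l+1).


m_l ranges from -l to +l in integer steps
So m_l goes from -8 to +8
Count = 2l + 1 = 2*8 + 1
= 17

17


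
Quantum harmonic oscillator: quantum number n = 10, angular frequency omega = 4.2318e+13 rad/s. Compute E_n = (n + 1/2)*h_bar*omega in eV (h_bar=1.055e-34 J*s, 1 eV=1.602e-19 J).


E = (n + 1/2) * h_bar * omega
= (10 + 0.5) * 1.055e-34 * 4.2318e+13
= 10.5 * 4.4645e-21
= 4.6878e-20 J
= 0.2926 eV

0.2926


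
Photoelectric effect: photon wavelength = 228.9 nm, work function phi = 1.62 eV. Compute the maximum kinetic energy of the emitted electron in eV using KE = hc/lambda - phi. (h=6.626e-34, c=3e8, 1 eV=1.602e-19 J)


E_photon = hc / lambda
= (6.626e-34)(3e8) / (228.9e-9)
= 8.6841e-19 J
= 5.4208 eV
KE = E_photon - phi
= 5.4208 - 1.62
= 3.8008 eV

3.8008


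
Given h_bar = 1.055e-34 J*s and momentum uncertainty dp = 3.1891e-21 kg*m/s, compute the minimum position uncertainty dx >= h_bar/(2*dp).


dx = h_bar / (2 * dp)
= 1.055e-34 / (2 * 3.1891e-21)
= 1.055e-34 / 6.3782e-21
= 1.6541e-14 m

1.6541e-14


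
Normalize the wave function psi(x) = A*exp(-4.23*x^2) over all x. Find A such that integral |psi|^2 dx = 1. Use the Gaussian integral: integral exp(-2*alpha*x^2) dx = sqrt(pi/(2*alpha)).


integral |psi|^2 dx = A^2 * sqrt(pi/(2*alpha)) = 1
A^2 = sqrt(2*alpha/pi)
= sqrt(2 * 4.23 / pi)
= 1.641006
A = sqrt(1.641006)
= 1.281

1.281


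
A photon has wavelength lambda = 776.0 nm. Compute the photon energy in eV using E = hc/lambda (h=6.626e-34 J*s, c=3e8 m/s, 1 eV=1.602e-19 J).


E = hc / lambda
= (6.626e-34)(3e8) / (776.0e-9)
= 1.9878e-25 / 7.7600e-07
= 2.5616e-19 J
Converting to eV: 2.5616e-19 / 1.602e-19
= 1.599 eV

1.599


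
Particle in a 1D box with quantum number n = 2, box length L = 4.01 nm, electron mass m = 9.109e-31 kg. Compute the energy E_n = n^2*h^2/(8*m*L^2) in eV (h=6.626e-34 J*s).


E = n^2 * h^2 / (8 * m * L^2)
= 2^2 * (6.626e-34)^2 / (8 * 9.109e-31 * (4.01e-9)^2)
= 4 * 4.3904e-67 / (8 * 9.109e-31 * 1.6080e-17)
= 1.4987e-20 J
= 0.0936 eV

0.0936


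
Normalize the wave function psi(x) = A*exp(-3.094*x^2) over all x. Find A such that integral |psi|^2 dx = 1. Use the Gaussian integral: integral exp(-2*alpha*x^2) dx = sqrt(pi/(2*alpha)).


integral |psi|^2 dx = A^2 * sqrt(pi/(2*alpha)) = 1
A^2 = sqrt(2*alpha/pi)
= sqrt(2 * 3.094 / pi)
= 1.403461
A = sqrt(1.403461)
= 1.1847

1.1847


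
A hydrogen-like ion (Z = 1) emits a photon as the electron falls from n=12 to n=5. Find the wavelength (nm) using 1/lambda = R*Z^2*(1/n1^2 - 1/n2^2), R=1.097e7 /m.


1/lambda = R * Z^2 * (1/n1^2 - 1/n2^2)
= 1.097e7 * 1^2 * (1/5^2 - 1/12^2)
= 1.097e7 * 1 * (0.04 - 0.006944)
= 3.6262e+05 /m
lambda = 1 / 3.6262e+05
= 2757.712 nm

2757.712


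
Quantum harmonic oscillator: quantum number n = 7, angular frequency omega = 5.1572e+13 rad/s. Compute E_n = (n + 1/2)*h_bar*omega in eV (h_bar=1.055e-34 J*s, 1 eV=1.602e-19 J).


E = (n + 1/2) * h_bar * omega
= (7 + 0.5) * 1.055e-34 * 5.1572e+13
= 7.5 * 5.4408e-21
= 4.0806e-20 J
= 0.2547 eV

0.2547


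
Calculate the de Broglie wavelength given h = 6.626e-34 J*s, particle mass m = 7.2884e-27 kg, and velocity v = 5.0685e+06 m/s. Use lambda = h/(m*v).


lambda = h / (m * v)
= 6.626e-34 / (7.2884e-27 * 5.0685e+06)
= 6.626e-34 / 3.6941e-20
= 1.7937e-14 m

1.7937e-14


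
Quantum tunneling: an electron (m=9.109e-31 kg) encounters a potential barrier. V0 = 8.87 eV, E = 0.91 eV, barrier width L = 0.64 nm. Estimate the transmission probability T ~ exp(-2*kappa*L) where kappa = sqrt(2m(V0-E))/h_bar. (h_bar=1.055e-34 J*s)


V0 - E = 7.96 eV = 1.2752e-18 J
kappa = sqrt(2 * m * (V0-E)) / h_bar
= sqrt(2 * 9.109e-31 * 1.2752e-18) / 1.055e-34
= 1.4447e+10 /m
2*kappa*L = 2 * 1.4447e+10 * 0.64e-9
= 18.4925
T = exp(-18.4925) = 9.306983e-09

9.306983e-09


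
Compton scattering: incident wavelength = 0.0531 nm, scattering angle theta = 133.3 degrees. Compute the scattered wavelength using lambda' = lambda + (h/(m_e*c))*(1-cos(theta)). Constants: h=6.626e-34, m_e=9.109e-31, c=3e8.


Compton wavelength: h/(m_e*c) = 2.4247e-12 m
d_lambda = 2.4247e-12 * (1 - cos(133.3 deg))
= 2.4247e-12 * 1.685818
= 4.0876e-12 m = 0.004088 nm
lambda' = 0.0531 + 0.004088
= 0.057188 nm

0.057188


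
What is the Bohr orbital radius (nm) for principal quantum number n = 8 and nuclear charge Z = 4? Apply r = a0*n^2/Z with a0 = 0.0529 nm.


r = a0 * n^2 / Z
= 0.0529 * 8^2 / 4
= 0.0529 * 64 / 4
= 0.8464 nm

0.8464


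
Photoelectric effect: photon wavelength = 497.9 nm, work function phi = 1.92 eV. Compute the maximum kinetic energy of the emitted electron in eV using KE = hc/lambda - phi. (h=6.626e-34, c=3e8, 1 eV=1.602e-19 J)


E_photon = hc / lambda
= (6.626e-34)(3e8) / (497.9e-9)
= 3.9924e-19 J
= 2.4921 eV
KE = E_photon - phi
= 2.4921 - 1.92
= 0.5721 eV

0.5721


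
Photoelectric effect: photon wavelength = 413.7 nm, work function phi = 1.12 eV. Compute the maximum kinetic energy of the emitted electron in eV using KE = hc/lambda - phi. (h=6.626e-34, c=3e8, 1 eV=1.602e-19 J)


E_photon = hc / lambda
= (6.626e-34)(3e8) / (413.7e-9)
= 4.8049e-19 J
= 2.9993 eV
KE = E_photon - phi
= 2.9993 - 1.12
= 1.8793 eV

1.8793


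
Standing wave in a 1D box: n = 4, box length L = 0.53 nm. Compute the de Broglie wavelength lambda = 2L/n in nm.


lambda = 2L / n
= 2 * 0.53 / 4
= 1.06 / 4
= 0.265 nm

0.265


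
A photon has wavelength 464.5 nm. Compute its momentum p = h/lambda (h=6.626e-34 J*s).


p = h / lambda
= 6.626e-34 / (464.5e-9)
= 6.626e-34 / 4.6450e-07
= 1.4265e-27 kg*m/s

1.4265e-27


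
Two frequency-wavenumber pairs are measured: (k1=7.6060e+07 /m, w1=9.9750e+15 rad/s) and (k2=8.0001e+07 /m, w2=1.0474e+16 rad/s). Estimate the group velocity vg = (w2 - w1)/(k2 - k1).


vg = (w2 - w1) / (k2 - k1)
= (1.0474e+16 - 9.9750e+15) / (8.0001e+07 - 7.6060e+07)
= 4.9900e+14 / 3.9410e+06
= 1.2662e+08 m/s

1.2662e+08


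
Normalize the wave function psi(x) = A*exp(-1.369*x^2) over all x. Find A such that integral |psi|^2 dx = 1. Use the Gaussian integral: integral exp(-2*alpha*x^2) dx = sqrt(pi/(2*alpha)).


integral |psi|^2 dx = A^2 * sqrt(pi/(2*alpha)) = 1
A^2 = sqrt(2*alpha/pi)
= sqrt(2 * 1.369 / pi)
= 0.933559
A = sqrt(0.933559)
= 0.9662

0.9662


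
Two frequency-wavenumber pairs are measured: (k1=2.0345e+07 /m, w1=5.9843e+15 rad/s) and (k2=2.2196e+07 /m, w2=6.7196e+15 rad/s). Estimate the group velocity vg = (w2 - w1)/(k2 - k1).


vg = (w2 - w1) / (k2 - k1)
= (6.7196e+15 - 5.9843e+15) / (2.2196e+07 - 2.0345e+07)
= 7.3530e+14 / 1.8510e+06
= 3.9724e+08 m/s

3.9724e+08


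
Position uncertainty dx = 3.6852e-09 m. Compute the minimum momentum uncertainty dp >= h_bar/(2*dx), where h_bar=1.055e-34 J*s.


dp = h_bar / (2 * dx)
= 1.055e-34 / (2 * 3.6852e-09)
= 1.055e-34 / 7.3704e-09
= 1.4314e-26 kg*m/s

1.4314e-26


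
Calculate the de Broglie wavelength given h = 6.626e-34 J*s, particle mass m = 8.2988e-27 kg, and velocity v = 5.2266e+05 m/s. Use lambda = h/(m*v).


lambda = h / (m * v)
= 6.626e-34 / (8.2988e-27 * 5.2266e+05)
= 6.626e-34 / 4.3375e-21
= 1.5276e-13 m

1.5276e-13


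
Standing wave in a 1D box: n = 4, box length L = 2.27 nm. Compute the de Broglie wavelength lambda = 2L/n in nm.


lambda = 2L / n
= 2 * 2.27 / 4
= 4.54 / 4
= 1.135 nm

1.135


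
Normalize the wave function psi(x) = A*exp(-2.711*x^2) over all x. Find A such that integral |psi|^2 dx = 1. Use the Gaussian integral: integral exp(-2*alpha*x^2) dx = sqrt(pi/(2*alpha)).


integral |psi|^2 dx = A^2 * sqrt(pi/(2*alpha)) = 1
A^2 = sqrt(2*alpha/pi)
= sqrt(2 * 2.711 / pi)
= 1.313726
A = sqrt(1.313726)
= 1.1462

1.1462


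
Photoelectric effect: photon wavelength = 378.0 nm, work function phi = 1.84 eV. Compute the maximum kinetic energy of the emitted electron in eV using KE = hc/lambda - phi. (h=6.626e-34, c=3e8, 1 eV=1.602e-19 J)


E_photon = hc / lambda
= (6.626e-34)(3e8) / (378.0e-9)
= 5.2587e-19 J
= 3.2826 eV
KE = E_photon - phi
= 3.2826 - 1.84
= 1.4426 eV

1.4426


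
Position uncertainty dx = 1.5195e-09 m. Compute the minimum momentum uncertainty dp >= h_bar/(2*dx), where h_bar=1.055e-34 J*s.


dp = h_bar / (2 * dx)
= 1.055e-34 / (2 * 1.5195e-09)
= 1.055e-34 / 3.0390e-09
= 3.4715e-26 kg*m/s

3.4715e-26


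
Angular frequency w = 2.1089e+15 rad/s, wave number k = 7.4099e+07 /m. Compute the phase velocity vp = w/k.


vp = w / k
= 2.1089e+15 / 7.4099e+07
= 2.8461e+07 m/s

2.8461e+07


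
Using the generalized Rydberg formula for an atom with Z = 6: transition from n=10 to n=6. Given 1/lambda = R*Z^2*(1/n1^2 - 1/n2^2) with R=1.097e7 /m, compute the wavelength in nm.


1/lambda = R * Z^2 * (1/n1^2 - 1/n2^2)
= 1.097e7 * 6^2 * (1/6^2 - 1/10^2)
= 1.097e7 * 36 * (0.027778 - 0.01)
= 7.0208e+06 /m
lambda = 1 / 7.0208e+06
= 142.4339 nm

142.4339


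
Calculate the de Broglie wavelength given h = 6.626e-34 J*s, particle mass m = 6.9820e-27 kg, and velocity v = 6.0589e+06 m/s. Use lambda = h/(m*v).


lambda = h / (m * v)
= 6.626e-34 / (6.9820e-27 * 6.0589e+06)
= 6.626e-34 / 4.2303e-20
= 1.5663e-14 m

1.5663e-14


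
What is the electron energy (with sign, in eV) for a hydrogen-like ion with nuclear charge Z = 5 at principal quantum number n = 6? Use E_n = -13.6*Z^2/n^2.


E_n = -13.6 * Z^2 / n^2
= -13.6 * 5^2 / 6^2
= -13.6 * 25 / 36
= -9.4444 eV

-9.4444


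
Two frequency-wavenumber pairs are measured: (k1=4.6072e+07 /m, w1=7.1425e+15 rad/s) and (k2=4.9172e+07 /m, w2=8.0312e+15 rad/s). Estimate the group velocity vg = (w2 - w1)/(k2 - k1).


vg = (w2 - w1) / (k2 - k1)
= (8.0312e+15 - 7.1425e+15) / (4.9172e+07 - 4.6072e+07)
= 8.8870e+14 / 3.1000e+06
= 2.8668e+08 m/s

2.8668e+08


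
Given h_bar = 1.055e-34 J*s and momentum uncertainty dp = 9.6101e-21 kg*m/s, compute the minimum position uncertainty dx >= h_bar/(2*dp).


dx = h_bar / (2 * dp)
= 1.055e-34 / (2 * 9.6101e-21)
= 1.055e-34 / 1.9220e-20
= 5.4890e-15 m

5.4890e-15


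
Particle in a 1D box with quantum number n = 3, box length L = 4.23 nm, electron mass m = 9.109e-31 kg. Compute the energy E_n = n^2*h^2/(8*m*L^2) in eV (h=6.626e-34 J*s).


E = n^2 * h^2 / (8 * m * L^2)
= 3^2 * (6.626e-34)^2 / (8 * 9.109e-31 * (4.23e-9)^2)
= 9 * 4.3904e-67 / (8 * 9.109e-31 * 1.7893e-17)
= 3.0304e-20 J
= 0.1892 eV

0.1892


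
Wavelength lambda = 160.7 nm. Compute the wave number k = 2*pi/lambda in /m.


k = 2 * pi / lambda
= 6.2832 / (160.7e-9)
= 6.2832 / 1.6070e-07
= 3.9099e+07 /m

3.9099e+07


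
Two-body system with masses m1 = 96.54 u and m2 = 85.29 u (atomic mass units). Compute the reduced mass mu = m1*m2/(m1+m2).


mu = m1 * m2 / (m1 + m2)
= 96.54 * 85.29 / (96.54 + 85.29)
= 8233.8966 / 181.83
= 45.2835 u

45.2835


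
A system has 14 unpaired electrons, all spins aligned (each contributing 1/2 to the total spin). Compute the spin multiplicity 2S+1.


Total spin S = N * (1/2) = 14 * 0.5 = 7.0
Spin multiplicity = 2S + 1
= 2 * 7.0 + 1
= 15

15


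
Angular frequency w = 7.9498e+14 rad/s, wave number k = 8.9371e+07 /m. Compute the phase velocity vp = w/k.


vp = w / k
= 7.9498e+14 / 8.9371e+07
= 8.8953e+06 m/s

8.8953e+06


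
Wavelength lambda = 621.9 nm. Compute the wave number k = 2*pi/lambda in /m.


k = 2 * pi / lambda
= 6.2832 / (621.9e-9)
= 6.2832 / 6.2190e-07
= 1.0103e+07 /m

1.0103e+07


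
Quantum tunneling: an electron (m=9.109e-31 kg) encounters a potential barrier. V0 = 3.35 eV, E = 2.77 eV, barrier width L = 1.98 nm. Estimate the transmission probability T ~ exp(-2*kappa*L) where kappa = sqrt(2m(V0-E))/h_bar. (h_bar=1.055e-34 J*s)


V0 - E = 0.58 eV = 9.2916e-20 J
kappa = sqrt(2 * m * (V0-E)) / h_bar
= sqrt(2 * 9.109e-31 * 9.2916e-20) / 1.055e-34
= 3.8998e+09 /m
2*kappa*L = 2 * 3.8998e+09 * 1.98e-9
= 15.4432
T = exp(-15.4432) = 1.963756e-07

1.963756e-07


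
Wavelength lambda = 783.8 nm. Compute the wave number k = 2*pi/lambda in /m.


k = 2 * pi / lambda
= 6.2832 / (783.8e-9)
= 6.2832 / 7.8380e-07
= 8.0163e+06 /m

8.0163e+06


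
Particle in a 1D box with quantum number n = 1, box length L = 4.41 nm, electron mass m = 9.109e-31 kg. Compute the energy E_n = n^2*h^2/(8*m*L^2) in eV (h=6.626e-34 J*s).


E = n^2 * h^2 / (8 * m * L^2)
= 1^2 * (6.626e-34)^2 / (8 * 9.109e-31 * (4.41e-9)^2)
= 1 * 4.3904e-67 / (8 * 9.109e-31 * 1.9448e-17)
= 3.0979e-21 J
= 0.0193 eV

0.0193


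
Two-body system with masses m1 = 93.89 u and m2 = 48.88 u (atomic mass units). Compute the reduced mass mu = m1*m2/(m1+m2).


mu = m1 * m2 / (m1 + m2)
= 93.89 * 48.88 / (93.89 + 48.88)
= 4589.3432 / 142.77
= 32.145 u

32.145


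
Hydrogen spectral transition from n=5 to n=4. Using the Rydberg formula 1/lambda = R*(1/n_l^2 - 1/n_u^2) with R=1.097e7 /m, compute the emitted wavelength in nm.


1/lambda = R * (1/n_l^2 - 1/n_u^2)
= 1.097e7 * (1/4^2 - 1/5^2)
= 1.097e7 * (0.0625 - 0.04)
= 1.097e7 * 0.0225
= 2.4682e+05 /m
lambda = 1 / 2.4682e+05 = 4051.4535 nm

4051.4535


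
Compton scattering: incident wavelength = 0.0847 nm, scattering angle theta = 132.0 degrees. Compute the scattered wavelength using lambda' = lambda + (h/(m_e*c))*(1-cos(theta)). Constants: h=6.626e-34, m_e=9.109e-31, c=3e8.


Compton wavelength: h/(m_e*c) = 2.4247e-12 m
d_lambda = 2.4247e-12 * (1 - cos(132.0 deg))
= 2.4247e-12 * 1.669131
= 4.0472e-12 m = 0.004047 nm
lambda' = 0.0847 + 0.004047
= 0.088747 nm

0.088747


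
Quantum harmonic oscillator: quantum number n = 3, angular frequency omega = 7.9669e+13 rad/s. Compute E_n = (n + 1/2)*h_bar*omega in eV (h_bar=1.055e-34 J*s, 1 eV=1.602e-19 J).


E = (n + 1/2) * h_bar * omega
= (3 + 0.5) * 1.055e-34 * 7.9669e+13
= 3.5 * 8.4051e-21
= 2.9418e-20 J
= 0.1836 eV

0.1836


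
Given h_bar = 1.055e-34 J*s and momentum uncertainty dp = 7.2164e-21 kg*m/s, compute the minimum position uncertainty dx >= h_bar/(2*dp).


dx = h_bar / (2 * dp)
= 1.055e-34 / (2 * 7.2164e-21)
= 1.055e-34 / 1.4433e-20
= 7.3097e-15 m

7.3097e-15


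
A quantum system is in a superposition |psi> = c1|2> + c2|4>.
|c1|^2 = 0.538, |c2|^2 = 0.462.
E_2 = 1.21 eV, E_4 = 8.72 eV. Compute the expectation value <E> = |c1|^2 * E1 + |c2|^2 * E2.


<E> = |c1|^2 * E1 + |c2|^2 * E2
= 0.538 * 1.21 + 0.462 * 8.72
= 0.651 + 4.0286
= 4.6796 eV

4.6796


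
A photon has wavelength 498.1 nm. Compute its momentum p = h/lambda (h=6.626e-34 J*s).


p = h / lambda
= 6.626e-34 / (498.1e-9)
= 6.626e-34 / 4.9810e-07
= 1.3303e-27 kg*m/s

1.3303e-27


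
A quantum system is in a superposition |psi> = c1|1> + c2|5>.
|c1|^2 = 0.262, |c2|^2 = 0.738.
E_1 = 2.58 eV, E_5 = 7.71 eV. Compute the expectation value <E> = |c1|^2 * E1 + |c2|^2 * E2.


<E> = |c1|^2 * E1 + |c2|^2 * E2
= 0.262 * 2.58 + 0.738 * 7.71
= 0.676 + 5.69
= 6.3659 eV

6.3659


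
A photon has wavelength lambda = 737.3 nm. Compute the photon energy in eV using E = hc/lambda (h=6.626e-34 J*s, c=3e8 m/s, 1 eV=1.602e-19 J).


E = hc / lambda
= (6.626e-34)(3e8) / (737.3e-9)
= 1.9878e-25 / 7.3730e-07
= 2.6961e-19 J
Converting to eV: 2.6961e-19 / 1.602e-19
= 1.6829 eV

1.6829


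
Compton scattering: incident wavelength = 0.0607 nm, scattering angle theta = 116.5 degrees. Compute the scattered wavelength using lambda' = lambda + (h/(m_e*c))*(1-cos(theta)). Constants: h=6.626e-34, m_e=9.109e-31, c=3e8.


Compton wavelength: h/(m_e*c) = 2.4247e-12 m
d_lambda = 2.4247e-12 * (1 - cos(116.5 deg))
= 2.4247e-12 * 1.446198
= 3.5066e-12 m = 0.003507 nm
lambda' = 0.0607 + 0.003507
= 0.064207 nm

0.064207


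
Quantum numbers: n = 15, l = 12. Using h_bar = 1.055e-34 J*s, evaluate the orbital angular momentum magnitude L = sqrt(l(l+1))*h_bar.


L = sqrt(l*(l+1)) * h_bar
= sqrt(12 * 13) * 1.055e-34
= sqrt(156) * 1.055e-34
= 12.49 * 1.055e-34
= 1.3177e-33 J*s

1.3177e-33


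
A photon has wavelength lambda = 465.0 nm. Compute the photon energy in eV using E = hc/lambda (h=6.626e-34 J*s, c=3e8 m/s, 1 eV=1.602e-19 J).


E = hc / lambda
= (6.626e-34)(3e8) / (465.0e-9)
= 1.9878e-25 / 4.6500e-07
= 4.2748e-19 J
Converting to eV: 4.2748e-19 / 1.602e-19
= 2.6684 eV

2.6684


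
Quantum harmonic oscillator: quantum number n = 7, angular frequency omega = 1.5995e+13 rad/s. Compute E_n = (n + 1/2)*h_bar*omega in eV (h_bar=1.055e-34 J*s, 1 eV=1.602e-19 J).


E = (n + 1/2) * h_bar * omega
= (7 + 0.5) * 1.055e-34 * 1.5995e+13
= 7.5 * 1.6875e-21
= 1.2656e-20 J
= 0.079 eV

0.079


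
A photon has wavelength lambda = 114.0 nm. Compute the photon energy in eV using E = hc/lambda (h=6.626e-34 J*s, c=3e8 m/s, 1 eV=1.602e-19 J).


E = hc / lambda
= (6.626e-34)(3e8) / (114.0e-9)
= 1.9878e-25 / 1.1400e-07
= 1.7437e-18 J
Converting to eV: 1.7437e-18 / 1.602e-19
= 10.8844 eV

10.8844


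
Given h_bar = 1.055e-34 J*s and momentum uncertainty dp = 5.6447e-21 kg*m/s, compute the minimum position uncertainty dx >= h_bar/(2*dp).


dx = h_bar / (2 * dp)
= 1.055e-34 / (2 * 5.6447e-21)
= 1.055e-34 / 1.1289e-20
= 9.3450e-15 m

9.3450e-15


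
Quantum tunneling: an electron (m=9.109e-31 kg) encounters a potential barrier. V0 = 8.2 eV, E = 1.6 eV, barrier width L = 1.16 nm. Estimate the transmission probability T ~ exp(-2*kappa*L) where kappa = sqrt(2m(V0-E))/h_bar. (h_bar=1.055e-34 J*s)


V0 - E = 6.6 eV = 1.0573e-18 J
kappa = sqrt(2 * m * (V0-E)) / h_bar
= sqrt(2 * 9.109e-31 * 1.0573e-18) / 1.055e-34
= 1.3155e+10 /m
2*kappa*L = 2 * 1.3155e+10 * 1.16e-9
= 30.5203
T = exp(-30.5203) = 5.561513e-14

5.561513e-14


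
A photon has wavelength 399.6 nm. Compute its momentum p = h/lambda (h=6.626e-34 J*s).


p = h / lambda
= 6.626e-34 / (399.6e-9)
= 6.626e-34 / 3.9960e-07
= 1.6582e-27 kg*m/s

1.6582e-27


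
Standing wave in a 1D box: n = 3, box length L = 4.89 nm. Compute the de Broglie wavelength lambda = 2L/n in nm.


lambda = 2L / n
= 2 * 4.89 / 3
= 9.78 / 3
= 3.26 nm

3.26


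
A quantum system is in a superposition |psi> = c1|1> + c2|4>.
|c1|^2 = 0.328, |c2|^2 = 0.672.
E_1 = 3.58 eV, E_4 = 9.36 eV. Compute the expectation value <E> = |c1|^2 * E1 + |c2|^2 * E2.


<E> = |c1|^2 * E1 + |c2|^2 * E2
= 0.328 * 3.58 + 0.672 * 9.36
= 1.1742 + 6.2899
= 7.4642 eV

7.4642


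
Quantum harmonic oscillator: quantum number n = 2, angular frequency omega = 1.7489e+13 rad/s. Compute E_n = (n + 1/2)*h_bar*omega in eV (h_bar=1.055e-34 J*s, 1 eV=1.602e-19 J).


E = (n + 1/2) * h_bar * omega
= (2 + 0.5) * 1.055e-34 * 1.7489e+13
= 2.5 * 1.8451e-21
= 4.6127e-21 J
= 0.0288 eV

0.0288


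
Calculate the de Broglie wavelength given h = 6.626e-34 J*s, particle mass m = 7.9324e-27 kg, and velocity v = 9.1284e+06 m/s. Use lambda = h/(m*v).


lambda = h / (m * v)
= 6.626e-34 / (7.9324e-27 * 9.1284e+06)
= 6.626e-34 / 7.2410e-20
= 9.1507e-15 m

9.1507e-15


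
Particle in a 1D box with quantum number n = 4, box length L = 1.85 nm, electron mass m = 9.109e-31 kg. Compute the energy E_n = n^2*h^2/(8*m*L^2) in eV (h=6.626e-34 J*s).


E = n^2 * h^2 / (8 * m * L^2)
= 4^2 * (6.626e-34)^2 / (8 * 9.109e-31 * (1.85e-9)^2)
= 16 * 4.3904e-67 / (8 * 9.109e-31 * 3.4225e-18)
= 2.8166e-19 J
= 1.7582 eV

1.7582


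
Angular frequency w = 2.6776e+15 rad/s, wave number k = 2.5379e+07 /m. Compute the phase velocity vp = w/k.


vp = w / k
= 2.6776e+15 / 2.5379e+07
= 1.0550e+08 m/s

1.0550e+08


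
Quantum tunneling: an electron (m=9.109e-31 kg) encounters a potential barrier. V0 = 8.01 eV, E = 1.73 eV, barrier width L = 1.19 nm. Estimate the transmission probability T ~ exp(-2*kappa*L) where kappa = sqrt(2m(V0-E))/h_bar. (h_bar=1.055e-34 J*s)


V0 - E = 6.28 eV = 1.0061e-18 J
kappa = sqrt(2 * m * (V0-E)) / h_bar
= sqrt(2 * 9.109e-31 * 1.0061e-18) / 1.055e-34
= 1.2832e+10 /m
2*kappa*L = 2 * 1.2832e+10 * 1.19e-9
= 30.5412
T = exp(-30.5412) = 5.446665e-14

5.446665e-14


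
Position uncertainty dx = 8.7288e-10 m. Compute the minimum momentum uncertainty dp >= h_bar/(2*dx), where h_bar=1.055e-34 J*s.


dp = h_bar / (2 * dx)
= 1.055e-34 / (2 * 8.7288e-10)
= 1.055e-34 / 1.7458e-09
= 6.0432e-26 kg*m/s

6.0432e-26


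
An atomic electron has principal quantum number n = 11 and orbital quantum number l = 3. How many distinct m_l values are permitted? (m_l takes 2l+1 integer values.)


m_l ranges from -l to +l in integer steps
So m_l goes from -3 to +3
Count = 2l + 1 = 2*3 + 1
= 7

7


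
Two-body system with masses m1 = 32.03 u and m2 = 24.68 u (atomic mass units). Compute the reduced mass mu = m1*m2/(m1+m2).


mu = m1 * m2 / (m1 + m2)
= 32.03 * 24.68 / (32.03 + 24.68)
= 790.5004 / 56.71
= 13.9393 u

13.9393


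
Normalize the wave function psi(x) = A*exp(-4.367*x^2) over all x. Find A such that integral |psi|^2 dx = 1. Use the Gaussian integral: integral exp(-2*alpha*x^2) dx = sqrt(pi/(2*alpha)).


integral |psi|^2 dx = A^2 * sqrt(pi/(2*alpha)) = 1
A^2 = sqrt(2*alpha/pi)
= sqrt(2 * 4.367 / pi)
= 1.667369
A = sqrt(1.667369)
= 1.2913

1.2913


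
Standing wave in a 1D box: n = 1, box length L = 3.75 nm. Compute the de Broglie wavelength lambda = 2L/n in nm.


lambda = 2L / n
= 2 * 3.75 / 1
= 7.5 / 1
= 7.5 nm

7.5


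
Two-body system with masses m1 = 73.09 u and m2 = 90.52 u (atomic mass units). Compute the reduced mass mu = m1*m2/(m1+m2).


mu = m1 * m2 / (m1 + m2)
= 73.09 * 90.52 / (73.09 + 90.52)
= 6616.1068 / 163.61
= 40.4383 u

40.4383


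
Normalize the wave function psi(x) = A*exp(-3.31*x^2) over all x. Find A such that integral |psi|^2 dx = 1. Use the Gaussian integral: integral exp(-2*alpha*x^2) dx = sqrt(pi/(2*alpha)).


integral |psi|^2 dx = A^2 * sqrt(pi/(2*alpha)) = 1
A^2 = sqrt(2*alpha/pi)
= sqrt(2 * 3.31 / pi)
= 1.451624
A = sqrt(1.451624)
= 1.2048

1.2048


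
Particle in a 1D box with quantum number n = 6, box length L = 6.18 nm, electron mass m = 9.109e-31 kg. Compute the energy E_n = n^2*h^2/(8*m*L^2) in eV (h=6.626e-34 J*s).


E = n^2 * h^2 / (8 * m * L^2)
= 6^2 * (6.626e-34)^2 / (8 * 9.109e-31 * (6.18e-9)^2)
= 36 * 4.3904e-67 / (8 * 9.109e-31 * 3.8192e-17)
= 5.6789e-20 J
= 0.3545 eV

0.3545


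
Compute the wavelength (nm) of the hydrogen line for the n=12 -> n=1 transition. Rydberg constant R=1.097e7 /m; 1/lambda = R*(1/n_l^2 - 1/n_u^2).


1/lambda = R * (1/n_l^2 - 1/n_u^2)
= 1.097e7 * (1/1^2 - 1/12^2)
= 1.097e7 * (1.0 - 0.006944)
= 1.097e7 * 0.993056
= 1.0894e+07 /m
lambda = 1 / 1.0894e+07 = 91.7952 nm

91.7952


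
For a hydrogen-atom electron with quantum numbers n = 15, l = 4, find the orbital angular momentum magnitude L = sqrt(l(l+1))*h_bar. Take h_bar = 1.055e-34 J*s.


L = sqrt(l*(l+1)) * h_bar
= sqrt(4 * 5) * 1.055e-34
= sqrt(20) * 1.055e-34
= 4.4721 * 1.055e-34
= 4.7181e-34 J*s

4.7181e-34


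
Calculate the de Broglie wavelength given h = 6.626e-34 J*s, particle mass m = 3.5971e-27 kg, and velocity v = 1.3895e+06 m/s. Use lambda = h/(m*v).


lambda = h / (m * v)
= 6.626e-34 / (3.5971e-27 * 1.3895e+06)
= 6.626e-34 / 4.9982e-21
= 1.3257e-13 m

1.3257e-13


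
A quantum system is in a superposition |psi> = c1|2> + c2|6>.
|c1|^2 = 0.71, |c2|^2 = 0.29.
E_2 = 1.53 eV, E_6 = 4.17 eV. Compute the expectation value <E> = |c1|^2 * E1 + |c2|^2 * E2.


<E> = |c1|^2 * E1 + |c2|^2 * E2
= 0.71 * 1.53 + 0.29 * 4.17
= 1.0863 + 1.2093
= 2.2956 eV

2.2956


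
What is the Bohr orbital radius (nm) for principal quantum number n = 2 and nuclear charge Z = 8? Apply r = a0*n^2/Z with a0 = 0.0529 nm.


r = a0 * n^2 / Z
= 0.0529 * 2^2 / 8
= 0.0529 * 4 / 8
= 0.0265 nm

0.0265


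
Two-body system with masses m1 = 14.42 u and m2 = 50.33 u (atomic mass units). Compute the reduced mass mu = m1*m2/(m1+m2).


mu = m1 * m2 / (m1 + m2)
= 14.42 * 50.33 / (14.42 + 50.33)
= 725.7586 / 64.75
= 11.2086 u

11.2086


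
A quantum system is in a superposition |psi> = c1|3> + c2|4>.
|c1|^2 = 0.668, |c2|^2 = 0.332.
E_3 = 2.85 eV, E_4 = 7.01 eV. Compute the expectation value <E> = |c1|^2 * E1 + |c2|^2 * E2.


<E> = |c1|^2 * E1 + |c2|^2 * E2
= 0.668 * 2.85 + 0.332 * 7.01
= 1.9038 + 2.3273
= 4.2311 eV

4.2311


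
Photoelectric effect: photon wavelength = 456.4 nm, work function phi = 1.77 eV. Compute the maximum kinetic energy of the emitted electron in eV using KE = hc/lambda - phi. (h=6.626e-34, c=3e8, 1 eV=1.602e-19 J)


E_photon = hc / lambda
= (6.626e-34)(3e8) / (456.4e-9)
= 4.3554e-19 J
= 2.7187 eV
KE = E_photon - phi
= 2.7187 - 1.77
= 0.9487 eV

0.9487


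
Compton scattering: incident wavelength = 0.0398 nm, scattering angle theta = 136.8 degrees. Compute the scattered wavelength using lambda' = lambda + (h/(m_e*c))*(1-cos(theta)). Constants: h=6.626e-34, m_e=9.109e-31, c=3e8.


Compton wavelength: h/(m_e*c) = 2.4247e-12 m
d_lambda = 2.4247e-12 * (1 - cos(136.8 deg))
= 2.4247e-12 * 1.728969
= 4.1922e-12 m = 0.004192 nm
lambda' = 0.0398 + 0.004192
= 0.043992 nm

0.043992


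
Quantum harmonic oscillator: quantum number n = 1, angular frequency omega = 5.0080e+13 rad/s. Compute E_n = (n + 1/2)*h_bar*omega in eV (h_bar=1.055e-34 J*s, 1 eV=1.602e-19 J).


E = (n + 1/2) * h_bar * omega
= (1 + 0.5) * 1.055e-34 * 5.0080e+13
= 1.5 * 5.2834e-21
= 7.9252e-21 J
= 0.0495 eV

0.0495


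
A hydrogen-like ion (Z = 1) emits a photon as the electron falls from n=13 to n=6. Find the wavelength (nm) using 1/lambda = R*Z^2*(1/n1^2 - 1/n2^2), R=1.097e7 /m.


1/lambda = R * Z^2 * (1/n1^2 - 1/n2^2)
= 1.097e7 * 1^2 * (1/6^2 - 1/13^2)
= 1.097e7 * 1 * (0.027778 - 0.005917)
= 2.3981e+05 /m
lambda = 1 / 2.3981e+05
= 4169.9509 nm

4169.9509


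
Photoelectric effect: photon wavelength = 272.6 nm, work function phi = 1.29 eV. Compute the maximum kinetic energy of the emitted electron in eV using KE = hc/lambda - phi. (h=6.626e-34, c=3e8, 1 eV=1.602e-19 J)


E_photon = hc / lambda
= (6.626e-34)(3e8) / (272.6e-9)
= 7.2920e-19 J
= 4.5518 eV
KE = E_photon - phi
= 4.5518 - 1.29
= 3.2618 eV

3.2618


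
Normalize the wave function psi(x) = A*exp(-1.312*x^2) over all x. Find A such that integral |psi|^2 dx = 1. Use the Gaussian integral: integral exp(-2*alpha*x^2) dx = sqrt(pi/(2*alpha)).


integral |psi|^2 dx = A^2 * sqrt(pi/(2*alpha)) = 1
A^2 = sqrt(2*alpha/pi)
= sqrt(2 * 1.312 / pi)
= 0.913917
A = sqrt(0.913917)
= 0.956

0.956


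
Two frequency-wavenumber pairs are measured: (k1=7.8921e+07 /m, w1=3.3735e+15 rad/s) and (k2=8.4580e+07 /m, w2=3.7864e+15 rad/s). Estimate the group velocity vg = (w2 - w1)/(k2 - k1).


vg = (w2 - w1) / (k2 - k1)
= (3.7864e+15 - 3.3735e+15) / (8.4580e+07 - 7.8921e+07)
= 4.1290e+14 / 5.6590e+06
= 7.2963e+07 m/s

7.2963e+07


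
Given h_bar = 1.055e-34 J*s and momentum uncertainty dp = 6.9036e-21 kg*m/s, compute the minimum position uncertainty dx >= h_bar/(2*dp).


dx = h_bar / (2 * dp)
= 1.055e-34 / (2 * 6.9036e-21)
= 1.055e-34 / 1.3807e-20
= 7.6409e-15 m

7.6409e-15


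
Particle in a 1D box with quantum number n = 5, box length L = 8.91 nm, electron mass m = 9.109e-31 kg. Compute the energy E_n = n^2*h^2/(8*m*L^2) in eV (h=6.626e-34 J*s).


E = n^2 * h^2 / (8 * m * L^2)
= 5^2 * (6.626e-34)^2 / (8 * 9.109e-31 * (8.91e-9)^2)
= 25 * 4.3904e-67 / (8 * 9.109e-31 * 7.9388e-17)
= 1.8973e-20 J
= 0.1184 eV

0.1184


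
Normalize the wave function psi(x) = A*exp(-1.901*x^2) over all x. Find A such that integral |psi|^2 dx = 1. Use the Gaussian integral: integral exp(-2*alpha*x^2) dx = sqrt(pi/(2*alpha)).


integral |psi|^2 dx = A^2 * sqrt(pi/(2*alpha)) = 1
A^2 = sqrt(2*alpha/pi)
= sqrt(2 * 1.901 / pi)
= 1.100097
A = sqrt(1.100097)
= 1.0489

1.0489


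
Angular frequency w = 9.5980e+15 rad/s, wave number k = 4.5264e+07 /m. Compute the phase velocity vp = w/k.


vp = w / k
= 9.5980e+15 / 4.5264e+07
= 2.1204e+08 m/s

2.1204e+08


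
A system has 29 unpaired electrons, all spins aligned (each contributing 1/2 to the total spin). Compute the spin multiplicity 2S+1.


Total spin S = N * (1/2) = 29 * 0.5 = 14.5
Spin multiplicity = 2S + 1
= 2 * 14.5 + 1
= 30

30


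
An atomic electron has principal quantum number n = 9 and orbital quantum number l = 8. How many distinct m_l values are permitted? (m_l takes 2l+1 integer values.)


m_l ranges from -l to +l in integer steps
So m_l goes from -8 to +8
Count = 2l + 1 = 2*8 + 1
= 17

17


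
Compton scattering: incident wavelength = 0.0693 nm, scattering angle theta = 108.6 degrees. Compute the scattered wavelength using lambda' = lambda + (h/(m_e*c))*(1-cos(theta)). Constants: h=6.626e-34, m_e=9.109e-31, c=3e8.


Compton wavelength: h/(m_e*c) = 2.4247e-12 m
d_lambda = 2.4247e-12 * (1 - cos(108.6 deg))
= 2.4247e-12 * 1.318959
= 3.1981e-12 m = 0.003198 nm
lambda' = 0.0693 + 0.003198
= 0.072498 nm

0.072498


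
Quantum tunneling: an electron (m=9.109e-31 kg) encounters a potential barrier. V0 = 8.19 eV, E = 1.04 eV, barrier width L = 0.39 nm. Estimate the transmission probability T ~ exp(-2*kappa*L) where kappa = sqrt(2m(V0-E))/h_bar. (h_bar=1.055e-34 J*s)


V0 - E = 7.15 eV = 1.1454e-18 J
kappa = sqrt(2 * m * (V0-E)) / h_bar
= sqrt(2 * 9.109e-31 * 1.1454e-18) / 1.055e-34
= 1.3692e+10 /m
2*kappa*L = 2 * 1.3692e+10 * 0.39e-9
= 10.6801
T = exp(-10.6801) = 2.299726e-05

2.299726e-05


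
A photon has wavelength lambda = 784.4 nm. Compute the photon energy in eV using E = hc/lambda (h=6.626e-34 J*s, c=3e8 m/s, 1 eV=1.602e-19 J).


E = hc / lambda
= (6.626e-34)(3e8) / (784.4e-9)
= 1.9878e-25 / 7.8440e-07
= 2.5342e-19 J
Converting to eV: 2.5342e-19 / 1.602e-19
= 1.5819 eV

1.5819


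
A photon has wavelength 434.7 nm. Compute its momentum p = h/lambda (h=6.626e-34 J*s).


p = h / lambda
= 6.626e-34 / (434.7e-9)
= 6.626e-34 / 4.3470e-07
= 1.5243e-27 kg*m/s

1.5243e-27


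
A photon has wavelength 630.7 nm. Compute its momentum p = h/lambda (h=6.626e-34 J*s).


p = h / lambda
= 6.626e-34 / (630.7e-9)
= 6.626e-34 / 6.3070e-07
= 1.0506e-27 kg*m/s

1.0506e-27


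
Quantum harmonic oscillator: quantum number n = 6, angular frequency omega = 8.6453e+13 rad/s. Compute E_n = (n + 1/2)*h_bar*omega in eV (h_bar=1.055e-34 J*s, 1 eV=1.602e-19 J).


E = (n + 1/2) * h_bar * omega
= (6 + 0.5) * 1.055e-34 * 8.6453e+13
= 6.5 * 9.1208e-21
= 5.9285e-20 J
= 0.3701 eV

0.3701


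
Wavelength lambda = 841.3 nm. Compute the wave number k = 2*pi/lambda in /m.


k = 2 * pi / lambda
= 6.2832 / (841.3e-9)
= 6.2832 / 8.4130e-07
= 7.4684e+06 /m

7.4684e+06


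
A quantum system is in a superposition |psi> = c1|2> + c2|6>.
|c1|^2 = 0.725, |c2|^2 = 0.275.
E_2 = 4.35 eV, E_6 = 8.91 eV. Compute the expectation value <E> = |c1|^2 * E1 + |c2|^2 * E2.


<E> = |c1|^2 * E1 + |c2|^2 * E2
= 0.725 * 4.35 + 0.275 * 8.91
= 3.1537 + 2.4503
= 5.604 eV

5.604


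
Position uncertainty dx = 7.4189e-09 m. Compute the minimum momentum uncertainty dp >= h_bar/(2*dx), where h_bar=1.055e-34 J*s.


dp = h_bar / (2 * dx)
= 1.055e-34 / (2 * 7.4189e-09)
= 1.055e-34 / 1.4838e-08
= 7.1102e-27 kg*m/s

7.1102e-27


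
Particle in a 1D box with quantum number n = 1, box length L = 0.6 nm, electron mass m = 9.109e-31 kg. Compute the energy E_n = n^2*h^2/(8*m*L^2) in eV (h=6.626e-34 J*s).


E = n^2 * h^2 / (8 * m * L^2)
= 1^2 * (6.626e-34)^2 / (8 * 9.109e-31 * (0.6e-9)^2)
= 1 * 4.3904e-67 / (8 * 9.109e-31 * 3.6000e-19)
= 1.6736e-19 J
= 1.0447 eV

1.0447


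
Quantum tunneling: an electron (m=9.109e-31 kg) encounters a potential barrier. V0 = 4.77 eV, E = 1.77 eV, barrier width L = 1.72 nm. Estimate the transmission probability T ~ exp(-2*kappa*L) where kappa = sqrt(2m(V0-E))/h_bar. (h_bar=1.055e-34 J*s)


V0 - E = 3.0 eV = 4.8060e-19 J
kappa = sqrt(2 * m * (V0-E)) / h_bar
= sqrt(2 * 9.109e-31 * 4.8060e-19) / 1.055e-34
= 8.8693e+09 /m
2*kappa*L = 2 * 8.8693e+09 * 1.72e-9
= 30.5104
T = exp(-30.5104) = 5.616840e-14

5.616840e-14


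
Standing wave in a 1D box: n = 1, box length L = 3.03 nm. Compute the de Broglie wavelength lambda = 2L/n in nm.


lambda = 2L / n
= 2 * 3.03 / 1
= 6.06 / 1
= 6.06 nm

6.06


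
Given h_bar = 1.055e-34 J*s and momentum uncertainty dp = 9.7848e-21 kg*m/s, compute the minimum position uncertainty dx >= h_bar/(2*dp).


dx = h_bar / (2 * dp)
= 1.055e-34 / (2 * 9.7848e-21)
= 1.055e-34 / 1.9570e-20
= 5.3910e-15 m

5.3910e-15


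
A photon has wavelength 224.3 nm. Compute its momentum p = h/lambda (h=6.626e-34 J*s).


p = h / lambda
= 6.626e-34 / (224.3e-9)
= 6.626e-34 / 2.2430e-07
= 2.9541e-27 kg*m/s

2.9541e-27


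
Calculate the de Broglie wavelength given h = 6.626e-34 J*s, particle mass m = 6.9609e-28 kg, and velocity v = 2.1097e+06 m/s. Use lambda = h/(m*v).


lambda = h / (m * v)
= 6.626e-34 / (6.9609e-28 * 2.1097e+06)
= 6.626e-34 / 1.4685e-21
= 4.5120e-13 m

4.5120e-13


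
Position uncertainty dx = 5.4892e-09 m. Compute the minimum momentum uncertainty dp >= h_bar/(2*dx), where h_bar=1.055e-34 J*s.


dp = h_bar / (2 * dx)
= 1.055e-34 / (2 * 5.4892e-09)
= 1.055e-34 / 1.0978e-08
= 9.6098e-27 kg*m/s

9.6098e-27


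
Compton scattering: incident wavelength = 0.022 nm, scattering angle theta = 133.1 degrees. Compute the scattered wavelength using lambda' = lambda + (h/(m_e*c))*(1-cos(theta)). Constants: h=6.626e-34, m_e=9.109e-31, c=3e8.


Compton wavelength: h/(m_e*c) = 2.4247e-12 m
d_lambda = 2.4247e-12 * (1 - cos(133.1 deg))
= 2.4247e-12 * 1.683274
= 4.0814e-12 m = 0.004081 nm
lambda' = 0.022 + 0.004081
= 0.026081 nm

0.026081


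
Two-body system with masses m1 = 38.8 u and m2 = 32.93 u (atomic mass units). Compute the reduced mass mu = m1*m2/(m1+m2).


mu = m1 * m2 / (m1 + m2)
= 38.8 * 32.93 / (38.8 + 32.93)
= 1277.684 / 71.73
= 17.8124 u

17.8124


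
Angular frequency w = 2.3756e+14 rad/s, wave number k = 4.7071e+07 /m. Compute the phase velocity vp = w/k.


vp = w / k
= 2.3756e+14 / 4.7071e+07
= 5.0468e+06 m/s

5.0468e+06


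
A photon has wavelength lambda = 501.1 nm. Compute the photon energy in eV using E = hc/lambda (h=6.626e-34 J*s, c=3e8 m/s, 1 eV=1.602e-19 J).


E = hc / lambda
= (6.626e-34)(3e8) / (501.1e-9)
= 1.9878e-25 / 5.0110e-07
= 3.9669e-19 J
Converting to eV: 3.9669e-19 / 1.602e-19
= 2.4762 eV

2.4762


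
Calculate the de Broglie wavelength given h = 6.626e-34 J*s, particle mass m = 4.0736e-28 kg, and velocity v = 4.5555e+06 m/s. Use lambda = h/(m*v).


lambda = h / (m * v)
= 6.626e-34 / (4.0736e-28 * 4.5555e+06)
= 6.626e-34 / 1.8557e-21
= 3.5706e-13 m

3.5706e-13


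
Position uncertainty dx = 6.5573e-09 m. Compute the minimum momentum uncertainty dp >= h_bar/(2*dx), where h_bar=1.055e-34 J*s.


dp = h_bar / (2 * dx)
= 1.055e-34 / (2 * 6.5573e-09)
= 1.055e-34 / 1.3115e-08
= 8.0445e-27 kg*m/s

8.0445e-27


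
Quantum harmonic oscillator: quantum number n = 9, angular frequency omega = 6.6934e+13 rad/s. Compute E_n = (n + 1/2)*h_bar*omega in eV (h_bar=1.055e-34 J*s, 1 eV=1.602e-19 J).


E = (n + 1/2) * h_bar * omega
= (9 + 0.5) * 1.055e-34 * 6.6934e+13
= 9.5 * 7.0615e-21
= 6.7085e-20 J
= 0.4188 eV

0.4188


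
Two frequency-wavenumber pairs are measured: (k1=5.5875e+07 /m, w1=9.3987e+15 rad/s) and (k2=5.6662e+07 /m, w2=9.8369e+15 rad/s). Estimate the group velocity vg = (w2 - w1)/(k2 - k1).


vg = (w2 - w1) / (k2 - k1)
= (9.8369e+15 - 9.3987e+15) / (5.6662e+07 - 5.5875e+07)
= 4.3820e+14 / 7.8700e+05
= 5.5680e+08 m/s

5.5680e+08


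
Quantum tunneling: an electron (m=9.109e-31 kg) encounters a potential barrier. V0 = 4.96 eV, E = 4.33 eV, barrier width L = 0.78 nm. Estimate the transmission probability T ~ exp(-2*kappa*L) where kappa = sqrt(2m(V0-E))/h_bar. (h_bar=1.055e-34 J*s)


V0 - E = 0.63 eV = 1.0093e-19 J
kappa = sqrt(2 * m * (V0-E)) / h_bar
= sqrt(2 * 9.109e-31 * 1.0093e-19) / 1.055e-34
= 4.0644e+09 /m
2*kappa*L = 2 * 4.0644e+09 * 0.78e-9
= 6.3405
T = exp(-6.3405) = 1.763407e-03

1.763407e-03


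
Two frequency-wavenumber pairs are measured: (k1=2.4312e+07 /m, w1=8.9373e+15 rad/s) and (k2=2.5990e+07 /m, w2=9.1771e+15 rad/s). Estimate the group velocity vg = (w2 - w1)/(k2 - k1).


vg = (w2 - w1) / (k2 - k1)
= (9.1771e+15 - 8.9373e+15) / (2.5990e+07 - 2.4312e+07)
= 2.3980e+14 / 1.6780e+06
= 1.4291e+08 m/s

1.4291e+08


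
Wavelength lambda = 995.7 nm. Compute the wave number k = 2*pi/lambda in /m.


k = 2 * pi / lambda
= 6.2832 / (995.7e-9)
= 6.2832 / 9.9570e-07
= 6.3103e+06 /m

6.3103e+06


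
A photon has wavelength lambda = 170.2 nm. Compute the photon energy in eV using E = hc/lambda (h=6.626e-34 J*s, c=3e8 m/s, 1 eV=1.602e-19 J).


E = hc / lambda
= (6.626e-34)(3e8) / (170.2e-9)
= 1.9878e-25 / 1.7020e-07
= 1.1679e-18 J
Converting to eV: 1.1679e-18 / 1.602e-19
= 7.2904 eV

7.2904


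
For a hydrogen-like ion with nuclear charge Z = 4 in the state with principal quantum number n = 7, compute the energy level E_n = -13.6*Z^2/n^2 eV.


E_n = -13.6 * Z^2 / n^2
= -13.6 * 4^2 / 7^2
= -13.6 * 16 / 49
= -4.4408 eV

-4.4408


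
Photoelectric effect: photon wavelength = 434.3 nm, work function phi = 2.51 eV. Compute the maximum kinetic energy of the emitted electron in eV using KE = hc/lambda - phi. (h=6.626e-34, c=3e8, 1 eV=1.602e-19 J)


E_photon = hc / lambda
= (6.626e-34)(3e8) / (434.3e-9)
= 4.5770e-19 J
= 2.8571 eV
KE = E_photon - phi
= 2.8571 - 2.51
= 0.3471 eV

0.3471


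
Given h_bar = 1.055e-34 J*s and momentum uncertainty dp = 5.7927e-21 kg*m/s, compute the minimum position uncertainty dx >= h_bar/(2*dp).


dx = h_bar / (2 * dp)
= 1.055e-34 / (2 * 5.7927e-21)
= 1.055e-34 / 1.1585e-20
= 9.1063e-15 m

9.1063e-15


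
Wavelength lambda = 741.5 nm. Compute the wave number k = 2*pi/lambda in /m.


k = 2 * pi / lambda
= 6.2832 / (741.5e-9)
= 6.2832 / 7.4150e-07
= 8.4736e+06 /m

8.4736e+06


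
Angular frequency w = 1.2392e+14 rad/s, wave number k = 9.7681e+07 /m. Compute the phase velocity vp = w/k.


vp = w / k
= 1.2392e+14 / 9.7681e+07
= 1.2686e+06 m/s

1.2686e+06


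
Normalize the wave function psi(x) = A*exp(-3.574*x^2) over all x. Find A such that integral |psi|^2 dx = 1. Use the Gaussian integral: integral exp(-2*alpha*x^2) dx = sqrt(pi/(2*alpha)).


integral |psi|^2 dx = A^2 * sqrt(pi/(2*alpha)) = 1
A^2 = sqrt(2*alpha/pi)
= sqrt(2 * 3.574 / pi)
= 1.508403
A = sqrt(1.508403)
= 1.2282

1.2282


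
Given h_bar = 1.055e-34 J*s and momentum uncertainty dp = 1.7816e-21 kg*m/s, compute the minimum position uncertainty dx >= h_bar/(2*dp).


dx = h_bar / (2 * dp)
= 1.055e-34 / (2 * 1.7816e-21)
= 1.055e-34 / 3.5632e-21
= 2.9608e-14 m

2.9608e-14


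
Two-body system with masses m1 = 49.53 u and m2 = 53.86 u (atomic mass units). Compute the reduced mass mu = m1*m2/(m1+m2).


mu = m1 * m2 / (m1 + m2)
= 49.53 * 53.86 / (49.53 + 53.86)
= 2667.6858 / 103.39
= 25.8022 u

25.8022


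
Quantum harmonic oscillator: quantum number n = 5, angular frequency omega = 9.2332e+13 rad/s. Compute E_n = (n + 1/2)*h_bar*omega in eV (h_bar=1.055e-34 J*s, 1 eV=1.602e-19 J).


E = (n + 1/2) * h_bar * omega
= (5 + 0.5) * 1.055e-34 * 9.2332e+13
= 5.5 * 9.7410e-21
= 5.3576e-20 J
= 0.3344 eV

0.3344


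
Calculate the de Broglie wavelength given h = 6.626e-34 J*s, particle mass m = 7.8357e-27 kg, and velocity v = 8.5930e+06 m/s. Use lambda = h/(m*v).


lambda = h / (m * v)
= 6.626e-34 / (7.8357e-27 * 8.5930e+06)
= 6.626e-34 / 6.7332e-20
= 9.8408e-15 m

9.8408e-15


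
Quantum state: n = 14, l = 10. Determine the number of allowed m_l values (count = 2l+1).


m_l ranges from -l to +l in integer steps
So m_l goes from -10 to +10
Count = 2l + 1 = 2*10 + 1
= 21

21


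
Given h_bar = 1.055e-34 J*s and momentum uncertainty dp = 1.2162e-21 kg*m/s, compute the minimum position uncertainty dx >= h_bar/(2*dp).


dx = h_bar / (2 * dp)
= 1.055e-34 / (2 * 1.2162e-21)
= 1.055e-34 / 2.4324e-21
= 4.3373e-14 m

4.3373e-14
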